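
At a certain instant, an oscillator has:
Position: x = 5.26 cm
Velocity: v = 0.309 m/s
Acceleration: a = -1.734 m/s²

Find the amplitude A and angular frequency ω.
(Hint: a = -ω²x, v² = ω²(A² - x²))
a = −ω²x → ω = √(|a|/x) = √(1.734/0.0526) = 5.742 rad/s
v² = ω²(A² − x²) → A = √(x² + v²/ω²) = √(0.0526² + 0.309²/5.742²) = 0.07525 m = 7.525 cm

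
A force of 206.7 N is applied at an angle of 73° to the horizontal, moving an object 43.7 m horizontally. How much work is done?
W = Fd cosθ = 206.7×43.7×cos(73°) = 2640.9 J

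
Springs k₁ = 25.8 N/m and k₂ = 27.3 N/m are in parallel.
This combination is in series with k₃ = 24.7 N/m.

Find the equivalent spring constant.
k₁₂ = k₁ + k₂ = 53.1 N/m (parallel)
1/k_eq = 1/k₁₂ + 1/k₃ → k_eq = 16.86 N/m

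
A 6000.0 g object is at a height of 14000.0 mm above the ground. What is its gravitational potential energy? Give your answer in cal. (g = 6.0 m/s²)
PE = mgh = 6 kg × 6.0 m/s² × 14 m = 504 J = 120.5 cal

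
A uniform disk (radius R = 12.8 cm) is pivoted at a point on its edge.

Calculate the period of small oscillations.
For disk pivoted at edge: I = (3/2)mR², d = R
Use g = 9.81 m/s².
I/m = (3/2)R² = 0.02458 m²; d = R = 0.128 m
T = 2π√((3/2)R²/(gR)) = 2π√(3R/(2g)) = 0.879 s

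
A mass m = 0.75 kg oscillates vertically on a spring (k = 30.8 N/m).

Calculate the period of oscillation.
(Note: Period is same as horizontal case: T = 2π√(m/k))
T = 2π√(m/k) = 2π√(0.75/30.8) = 0.9805 s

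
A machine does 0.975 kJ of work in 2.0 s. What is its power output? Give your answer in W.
P = W/t = 975 J / 2 s = 487.5 W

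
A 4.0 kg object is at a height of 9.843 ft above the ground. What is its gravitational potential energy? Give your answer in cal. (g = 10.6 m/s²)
PE = mgh = 4 kg × 10.6 m/s² × 3 m = 127.2 J = 30.4 cal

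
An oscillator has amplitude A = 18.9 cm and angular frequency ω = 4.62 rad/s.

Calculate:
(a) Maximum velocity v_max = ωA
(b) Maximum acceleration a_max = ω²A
v_max = ωA = 4.62×0.189 = 0.8732 m/s
a_max = ω²A = 4.62²×0.189 = 4.034 m/s²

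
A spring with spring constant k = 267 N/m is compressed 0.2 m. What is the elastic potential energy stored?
PE = ½kx² = ½×267×0.2² = 5.34 J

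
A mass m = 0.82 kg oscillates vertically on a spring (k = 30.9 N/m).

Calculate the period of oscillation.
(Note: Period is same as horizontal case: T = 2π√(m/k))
T = 2π√(m/k) = 2π√(0.82/30.9) = 1.024 s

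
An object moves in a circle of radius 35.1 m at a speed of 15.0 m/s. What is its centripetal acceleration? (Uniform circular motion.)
a_c = v²/r = 15.0²/35.1 = 225/35.1 = 6.41 m/s²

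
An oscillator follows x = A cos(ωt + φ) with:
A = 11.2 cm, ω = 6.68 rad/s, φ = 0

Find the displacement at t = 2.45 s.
x = A cos(ωt + φ) = 11.2×cos(6.68×2.45 + 0) = -8.861 cm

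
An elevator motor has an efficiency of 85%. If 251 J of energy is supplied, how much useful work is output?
W_out = η × W_in = 0.85 × 251 = 213.35 J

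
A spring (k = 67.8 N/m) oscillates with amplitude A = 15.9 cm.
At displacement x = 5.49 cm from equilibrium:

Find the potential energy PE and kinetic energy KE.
E_total = ½kA² = ½×67.8×(0.159)² = 0.857 J
PE = ½kx² = ½×67.8×(0.0549)² = 0.1022 J
KE = E_total − PE = 0.7549 J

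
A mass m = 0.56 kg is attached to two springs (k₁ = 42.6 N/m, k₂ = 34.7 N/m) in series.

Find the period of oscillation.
k_eq = k₁k₂/(k₁+k₂) = 19.12 N/m
T = 2π√(m/k_eq) = 2π√(0.56/19.12) = 1.075 s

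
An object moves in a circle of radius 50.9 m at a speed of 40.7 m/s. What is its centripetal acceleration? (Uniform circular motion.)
a_c = v²/r = 40.7²/50.9 = 1656.49/50.9 = 32.54 m/s²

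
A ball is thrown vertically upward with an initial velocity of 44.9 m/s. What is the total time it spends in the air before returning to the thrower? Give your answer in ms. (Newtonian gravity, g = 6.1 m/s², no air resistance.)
t_total = 2v₀/g (with unit conversion) = 14720.0 ms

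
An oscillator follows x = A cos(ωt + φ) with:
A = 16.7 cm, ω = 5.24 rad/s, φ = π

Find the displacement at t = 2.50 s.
x = A cos(ωt + φ) = 16.7×cos(5.24×2.5 + π) = -14.38 cm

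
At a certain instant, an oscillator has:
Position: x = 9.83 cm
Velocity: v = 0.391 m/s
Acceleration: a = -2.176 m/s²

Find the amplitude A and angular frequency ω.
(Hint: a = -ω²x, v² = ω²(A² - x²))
a = −ω²x → ω = √(|a|/x) = √(2.176/0.0983) = 4.705 rad/s
v² = ω²(A² − x²) → A = √(x² + v²/ω²) = √(0.0983² + 0.391²/4.705²) = 0.1287 m = 12.87 cm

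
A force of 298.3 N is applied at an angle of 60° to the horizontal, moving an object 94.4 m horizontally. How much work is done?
W = Fd cosθ = 298.3×94.4×cos(60°) = 14080.0 J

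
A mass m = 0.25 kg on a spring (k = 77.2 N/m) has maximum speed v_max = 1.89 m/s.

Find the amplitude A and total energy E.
½mv²_max = ½kA² → A = v_max√(m/k) = 1.89×√(0.25/77.2) = 0.1076 m = 10.76 cm
E = ½mv²_max = ½×0.25×1.89² = 0.4465 J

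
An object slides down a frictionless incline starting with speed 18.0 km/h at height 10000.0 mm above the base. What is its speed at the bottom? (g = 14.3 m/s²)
½mv₀² + mgh = ½mv² → v = √(v₀² + 2gh) = √(5² + 2×14.3×10) = 17.64 m/s = 63.49 km/h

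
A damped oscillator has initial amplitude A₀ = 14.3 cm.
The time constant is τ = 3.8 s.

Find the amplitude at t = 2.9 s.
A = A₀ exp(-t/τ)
A = A₀ exp(−t/τ) = 14.3×exp(−2.9/3.8) = 6.667 cm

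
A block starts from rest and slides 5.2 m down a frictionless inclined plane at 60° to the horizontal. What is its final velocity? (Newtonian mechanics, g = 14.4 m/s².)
a = g sin(θ) = 14.4 × sin(60°) = 12.47 m/s²
v = √(2ad) = √(2 × 12.47 × 5.2) = 11.39 m/s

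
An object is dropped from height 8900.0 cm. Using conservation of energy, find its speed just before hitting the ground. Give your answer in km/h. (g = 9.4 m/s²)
mgh = ½mv² → v = √(2gh) = √(2×9.4×89) = 40.9 m/s = 147.3 km/h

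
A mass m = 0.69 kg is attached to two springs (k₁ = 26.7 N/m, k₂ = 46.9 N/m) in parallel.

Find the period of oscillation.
k_eq = k₁+k₂ = 73.6 N/m
T = 2π√(m/k_eq) = 2π√(0.69/73.6) = 0.6084 s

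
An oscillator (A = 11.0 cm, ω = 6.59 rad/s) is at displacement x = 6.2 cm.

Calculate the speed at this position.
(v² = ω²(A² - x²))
v = ω√(A² − x²) = 6.59×√(0.11² − 0.062²) = 0.5988 m/s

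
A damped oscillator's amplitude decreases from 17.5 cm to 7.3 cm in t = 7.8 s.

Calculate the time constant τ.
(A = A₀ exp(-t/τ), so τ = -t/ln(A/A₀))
A/A₀ = 7.3/17.5 = 0.4171; ln(A/A₀) = -0.8743
τ = −t/ln(A/A₀) = −7.8/-0.8743 = 8.921 s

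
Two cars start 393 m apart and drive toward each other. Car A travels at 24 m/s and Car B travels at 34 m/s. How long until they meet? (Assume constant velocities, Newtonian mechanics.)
Combined speed: v_combined = 24 + 34 = 58 m/s
Time to meet: t = d/58 = 393/58 = 6.78 s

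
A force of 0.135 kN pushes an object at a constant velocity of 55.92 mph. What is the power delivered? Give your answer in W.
P = Fv = 135 N × 25 m/s = 3375 W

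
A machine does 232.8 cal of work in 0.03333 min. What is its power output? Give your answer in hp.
P = W/t = 974 J / 2 s = 487.1 W = 0.6532 hp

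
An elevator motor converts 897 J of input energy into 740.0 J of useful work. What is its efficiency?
η = W_out/W_in = 740.0/897 = 0.825 = 82.5%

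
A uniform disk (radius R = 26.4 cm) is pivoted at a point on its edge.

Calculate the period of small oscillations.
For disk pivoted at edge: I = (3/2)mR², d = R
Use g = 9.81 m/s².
I/m = (3/2)R² = 0.1045 m²; d = R = 0.264 m
T = 2π√((3/2)R²/(gR)) = 2π√(3R/(2g)) = 1.262 s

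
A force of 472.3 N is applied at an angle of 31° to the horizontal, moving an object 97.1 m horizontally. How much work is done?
W = Fd cosθ = 472.3×97.1×cos(31°) = 39310.0 J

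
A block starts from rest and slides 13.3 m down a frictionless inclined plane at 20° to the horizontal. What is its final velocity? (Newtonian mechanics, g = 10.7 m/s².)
a = g sin(θ) = 10.7 × sin(20°) = 3.66 m/s²
v = √(2ad) = √(2 × 3.66 × 13.3) = 9.87 m/s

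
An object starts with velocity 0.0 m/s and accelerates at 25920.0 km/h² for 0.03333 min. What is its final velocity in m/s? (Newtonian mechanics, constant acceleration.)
v = v₀ + at (with unit conversion) = 4.0 m/s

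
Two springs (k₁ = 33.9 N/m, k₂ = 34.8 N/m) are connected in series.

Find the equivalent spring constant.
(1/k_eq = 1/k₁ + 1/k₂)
1/k_eq = 1/33.9 + 1/34.8 = 0.058234; k_eq = 17.17 N/m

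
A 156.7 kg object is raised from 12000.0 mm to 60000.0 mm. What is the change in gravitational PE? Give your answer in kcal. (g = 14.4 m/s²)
ΔPE = mg(h₂ − h₁) = 156.7 kg × 14.4 m/s² × (60 − 12) m = 1.083e+05 J = 25.89 kcal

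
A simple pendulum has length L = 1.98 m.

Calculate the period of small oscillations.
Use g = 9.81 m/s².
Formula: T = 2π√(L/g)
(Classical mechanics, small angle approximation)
T = 2π√(L/g) = 2π√(1.98/9.81) = 2.823 s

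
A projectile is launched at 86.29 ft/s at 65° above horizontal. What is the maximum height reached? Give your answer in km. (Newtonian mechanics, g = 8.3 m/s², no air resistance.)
H = v₀²sin²(θ)/(2g) (with unit conversion) = 0.03423 km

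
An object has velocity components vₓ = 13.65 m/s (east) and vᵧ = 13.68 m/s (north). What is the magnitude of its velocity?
|v| = √(vₓ² + vᵧ²) = √(13.65² + 13.68²) = √(373.465) = 19.33 m/s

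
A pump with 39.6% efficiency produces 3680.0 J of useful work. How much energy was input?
W_in = W_out/η = 3680.0/0.396 = 9292.9 J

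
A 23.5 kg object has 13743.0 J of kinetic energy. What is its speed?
KE = ½mv² → v = √(2KE/m) = √(2×13743.0/23.5) = 34.2 m/s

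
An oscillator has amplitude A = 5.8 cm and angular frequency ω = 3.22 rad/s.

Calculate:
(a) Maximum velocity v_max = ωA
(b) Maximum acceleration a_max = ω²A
v_max = ωA = 3.22×0.058 = 0.1868 m/s
a_max = ω²A = 3.22²×0.058 = 0.6014 m/s²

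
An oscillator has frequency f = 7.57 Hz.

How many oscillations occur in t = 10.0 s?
n = f×t = 7.57×10.0 = 75.7 oscillations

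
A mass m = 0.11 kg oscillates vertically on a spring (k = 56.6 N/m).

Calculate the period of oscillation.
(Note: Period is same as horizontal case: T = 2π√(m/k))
T = 2π√(m/k) = 2π√(0.11/56.6) = 0.277 s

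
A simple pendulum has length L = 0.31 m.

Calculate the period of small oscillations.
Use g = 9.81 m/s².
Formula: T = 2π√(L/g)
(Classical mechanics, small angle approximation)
T = 2π√(L/g) = 2π√(0.31/9.81) = 1.117 s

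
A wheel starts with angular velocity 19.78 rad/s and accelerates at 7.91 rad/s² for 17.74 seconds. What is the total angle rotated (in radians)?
θ = ω₀t + ½αt² = 19.78×17.74 + ½×7.91×17.74² = 1595.57 rad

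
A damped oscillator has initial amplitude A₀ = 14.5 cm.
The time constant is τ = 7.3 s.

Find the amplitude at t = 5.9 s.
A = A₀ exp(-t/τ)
A = A₀ exp(−t/τ) = 14.5×exp(−5.9/7.3) = 6.462 cm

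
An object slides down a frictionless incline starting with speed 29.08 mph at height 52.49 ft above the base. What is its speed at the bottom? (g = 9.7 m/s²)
½mv₀² + mgh = ½mv² → v = √(v₀² + 2gh) = √(13² + 2×9.7×16) = 21.89 m/s = 48.98 mph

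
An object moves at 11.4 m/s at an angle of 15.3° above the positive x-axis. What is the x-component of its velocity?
vₓ = v cos(θ) = 11.4 × cos(15.3°) = 11.0 m/s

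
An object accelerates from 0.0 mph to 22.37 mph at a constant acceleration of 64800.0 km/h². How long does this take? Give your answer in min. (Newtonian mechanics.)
t = (v - v₀)/a (with unit conversion) = 0.03333 min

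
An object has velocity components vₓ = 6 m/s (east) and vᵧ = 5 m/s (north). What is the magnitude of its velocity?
|v| = √(vₓ² + vᵧ²) = √(6² + 5²) = √(61) = 7.81 m/s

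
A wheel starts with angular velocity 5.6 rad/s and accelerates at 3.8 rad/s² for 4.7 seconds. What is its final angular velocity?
ω = ω₀ + αt = 5.6 + 3.8 × 4.7 = 23.46 rad/s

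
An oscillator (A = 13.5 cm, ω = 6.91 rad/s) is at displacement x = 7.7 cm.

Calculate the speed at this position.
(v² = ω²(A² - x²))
v = ω√(A² − x²) = 6.91×√(0.135² − 0.077²) = 0.7662 m/s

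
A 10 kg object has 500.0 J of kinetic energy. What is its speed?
KE = ½mv² → v = √(2KE/m) = √(2×500.0/10) = 10.0 m/s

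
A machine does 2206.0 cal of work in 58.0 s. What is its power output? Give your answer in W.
P = W/t = 9230 J / 58 s = 159.1 W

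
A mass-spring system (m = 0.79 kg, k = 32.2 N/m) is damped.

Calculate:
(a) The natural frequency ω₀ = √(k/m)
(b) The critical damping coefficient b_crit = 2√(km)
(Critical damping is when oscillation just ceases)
ω₀ = √(k/m) = √(32.2/0.79) = 6.384 rad/s
b_crit = 2√(km) = 2√(32.2×0.79) = 10.09 kg/s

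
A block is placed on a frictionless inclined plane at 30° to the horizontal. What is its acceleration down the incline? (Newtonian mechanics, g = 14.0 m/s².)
a = g sin(θ) = 14.0 × sin(30°) = 14.0 × 0.5 = 7.0 m/s²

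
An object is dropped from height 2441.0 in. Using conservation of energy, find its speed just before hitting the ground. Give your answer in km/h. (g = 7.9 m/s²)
mgh = ½mv² → v = √(2gh) = √(2×7.9×62) = 31.3 m/s = 112.7 km/h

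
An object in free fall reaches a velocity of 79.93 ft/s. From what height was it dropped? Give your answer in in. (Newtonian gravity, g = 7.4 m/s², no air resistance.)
h = v²/(2g) (with unit conversion) = 1579.0 in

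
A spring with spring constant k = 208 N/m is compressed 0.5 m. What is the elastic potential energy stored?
PE = ½kx² = ½×208×0.5² = 26.0 J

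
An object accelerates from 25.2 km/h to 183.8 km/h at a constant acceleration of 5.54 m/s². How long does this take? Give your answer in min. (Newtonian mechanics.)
t = (v - v₀)/a (with unit conversion) = 0.1325 min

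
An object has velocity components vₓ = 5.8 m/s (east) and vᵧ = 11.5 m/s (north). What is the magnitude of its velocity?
|v| = √(vₓ² + vᵧ²) = √(5.8² + 11.5²) = √(165.89) = 12.88 m/s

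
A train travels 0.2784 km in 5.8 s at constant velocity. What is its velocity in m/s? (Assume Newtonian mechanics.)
v = d/t (with unit conversion) = 48.0 m/s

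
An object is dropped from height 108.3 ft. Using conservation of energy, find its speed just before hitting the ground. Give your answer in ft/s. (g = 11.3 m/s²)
mgh = ½mv² → v = √(2gh) = √(2×11.3×33.01) = 27.31 m/s = 89.61 ft/s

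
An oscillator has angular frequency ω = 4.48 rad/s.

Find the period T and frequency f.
T = 2π/ω = 2π/4.48 = 1.402 s; f = ω/2π = 0.713 Hz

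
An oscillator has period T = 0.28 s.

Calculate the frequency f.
f = 1/T = 1/0.28 = 3.571 Hz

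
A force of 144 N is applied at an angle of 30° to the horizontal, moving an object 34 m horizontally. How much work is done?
W = Fd cosθ = 144×34×cos(30°) = 4240.1 J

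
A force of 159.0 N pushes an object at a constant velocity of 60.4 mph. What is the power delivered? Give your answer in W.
P = Fv = 159 N × 27 m/s = 4293 W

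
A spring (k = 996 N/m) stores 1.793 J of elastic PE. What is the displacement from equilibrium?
PE = ½kx² → x = √(2PE/k) = √(2×1.793/996) = 0.06 m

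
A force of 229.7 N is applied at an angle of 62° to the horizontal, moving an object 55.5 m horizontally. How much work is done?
W = Fd cosθ = 229.7×55.5×cos(62°) = 5985.0 J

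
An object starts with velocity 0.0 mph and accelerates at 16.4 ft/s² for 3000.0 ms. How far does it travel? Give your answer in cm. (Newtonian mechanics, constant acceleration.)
d = v₀t + ½at² (with unit conversion) = 2249.0 cm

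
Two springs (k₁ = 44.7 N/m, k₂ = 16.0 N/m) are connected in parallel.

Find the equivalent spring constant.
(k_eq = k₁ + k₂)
k_eq = k₁ + k₂ = 44.7 + 16.0 = 60.7 N/m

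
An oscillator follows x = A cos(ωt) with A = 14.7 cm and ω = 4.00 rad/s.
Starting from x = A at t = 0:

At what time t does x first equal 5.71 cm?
cos(ωt) = x/A = 5.71/14.7 = 0.3884
ωt = arccos(0.3884) = 1.172 rad
t = 1.172/4.0 = 0.293 s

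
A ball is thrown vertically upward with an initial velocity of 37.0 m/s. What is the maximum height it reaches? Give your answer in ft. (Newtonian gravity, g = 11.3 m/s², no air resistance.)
h_max = v₀²/(2g) (with unit conversion) = 198.7 ft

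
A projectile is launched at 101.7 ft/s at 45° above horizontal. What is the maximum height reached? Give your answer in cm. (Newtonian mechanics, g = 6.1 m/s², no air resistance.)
H = v₀²sin²(θ)/(2g) (with unit conversion) = 3938.0 cm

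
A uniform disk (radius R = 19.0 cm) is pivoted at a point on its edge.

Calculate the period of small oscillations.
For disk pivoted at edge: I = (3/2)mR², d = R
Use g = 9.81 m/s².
I/m = (3/2)R² = 0.05415 m²; d = R = 0.19 m
T = 2π√((3/2)R²/(gR)) = 2π√(3R/(2g)) = 1.071 s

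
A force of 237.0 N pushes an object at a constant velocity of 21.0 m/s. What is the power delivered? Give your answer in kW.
P = Fv = 237 N × 21 m/s = 4977 W = 4.977 kW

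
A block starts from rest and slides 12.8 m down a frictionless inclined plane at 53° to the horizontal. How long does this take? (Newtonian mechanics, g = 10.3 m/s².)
a = g sin(θ) = 10.3 × sin(53°) = 8.23 m/s²
t = √(2d/a) = √(2 × 12.8 / 8.23) = 1.76 s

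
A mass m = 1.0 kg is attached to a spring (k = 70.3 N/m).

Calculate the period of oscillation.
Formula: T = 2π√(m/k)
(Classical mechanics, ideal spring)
T = 2π√(m/k) = 2π√(1.0/70.3) = 0.7494 s; f = 1/T = 1.334 Hz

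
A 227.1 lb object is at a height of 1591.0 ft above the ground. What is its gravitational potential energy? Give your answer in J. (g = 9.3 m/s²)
PE = mgh = 103 kg × 9.3 m/s² × 484.9 m = 4.646e+05 J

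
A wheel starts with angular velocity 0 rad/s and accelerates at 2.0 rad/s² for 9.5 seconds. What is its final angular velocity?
ω = ω₀ + αt = 0 + 2.0 × 9.5 = 19.0 rad/s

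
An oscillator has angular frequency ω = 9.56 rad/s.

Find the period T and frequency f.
T = 2π/ω = 2π/9.56 = 0.6572 s; f = ω/2π = 1.522 Hz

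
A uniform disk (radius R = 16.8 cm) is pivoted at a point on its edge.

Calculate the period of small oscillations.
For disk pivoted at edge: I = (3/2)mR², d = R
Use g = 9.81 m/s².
I/m = (3/2)R² = 0.04234 m²; d = R = 0.168 m
T = 2π√((3/2)R²/(gR)) = 2π√(3R/(2g)) = 1.007 s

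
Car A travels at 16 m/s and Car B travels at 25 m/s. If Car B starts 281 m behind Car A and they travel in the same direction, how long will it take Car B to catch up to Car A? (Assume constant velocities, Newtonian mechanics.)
Relative speed: v_rel = 25 - 16 = 9 m/s
Time to catch: t = d₀/v_rel = 281/9 = 31.22 s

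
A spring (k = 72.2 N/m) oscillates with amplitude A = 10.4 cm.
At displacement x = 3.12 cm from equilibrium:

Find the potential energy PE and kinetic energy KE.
E_total = ½kA² = ½×72.2×(0.104)² = 0.3905 J
PE = ½kx² = ½×72.2×(0.0312)² = 0.03514 J
KE = E_total − PE = 0.3553 J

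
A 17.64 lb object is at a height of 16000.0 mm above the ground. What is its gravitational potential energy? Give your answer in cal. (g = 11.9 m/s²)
PE = mgh = 8.001 kg × 11.9 m/s² × 16 m = 1523 J = 364.1 cal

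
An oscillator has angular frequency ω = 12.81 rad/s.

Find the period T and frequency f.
T = 2π/ω = 2π/12.81 = 0.4905 s; f = ω/2π = 2.039 Hz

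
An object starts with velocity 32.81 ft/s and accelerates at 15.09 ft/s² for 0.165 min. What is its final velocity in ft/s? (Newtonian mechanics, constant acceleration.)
v = v₀ + at (with unit conversion) = 182.2 ft/s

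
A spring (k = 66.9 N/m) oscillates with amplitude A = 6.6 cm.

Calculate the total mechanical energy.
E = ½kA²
E = ½kA² = ½×66.9×(0.066)² = 0.1457 J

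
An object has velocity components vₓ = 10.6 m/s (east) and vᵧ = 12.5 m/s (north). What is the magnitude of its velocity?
|v| = √(vₓ² + vᵧ²) = √(10.6² + 12.5²) = √(268.61) = 16.39 m/s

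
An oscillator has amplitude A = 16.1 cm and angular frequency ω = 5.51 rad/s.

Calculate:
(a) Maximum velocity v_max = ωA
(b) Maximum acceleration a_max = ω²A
v_max = ωA = 5.51×0.161 = 0.8871 m/s
a_max = ω²A = 5.51²×0.161 = 4.888 m/s²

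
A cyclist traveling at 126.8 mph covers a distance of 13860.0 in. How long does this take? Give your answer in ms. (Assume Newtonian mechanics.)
t = d/v (with unit conversion) = 6211.0 ms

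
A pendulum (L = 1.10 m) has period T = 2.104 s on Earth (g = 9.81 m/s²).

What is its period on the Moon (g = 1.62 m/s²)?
T = 2π√(L/g), so T_moon/T_earth = √(g_earth/g_moon)
T_moon = 2π√(1.1/1.62) = 5.177 s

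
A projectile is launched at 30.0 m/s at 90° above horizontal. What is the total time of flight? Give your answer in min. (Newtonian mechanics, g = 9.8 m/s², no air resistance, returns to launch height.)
T = 2v₀sin(θ)/g (with unit conversion) = 0.102 min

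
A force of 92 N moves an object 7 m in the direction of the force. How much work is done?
W = Fd = 92×7 = 644.0 J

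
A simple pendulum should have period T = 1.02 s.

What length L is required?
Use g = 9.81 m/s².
T = 2π√(L/g) → L = g(T/2π)² = 9.81×(1.02/2π)² = 0.2585 m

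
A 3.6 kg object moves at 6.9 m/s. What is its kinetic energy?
KE = ½mv² = ½×3.6×6.9² = 85.698 J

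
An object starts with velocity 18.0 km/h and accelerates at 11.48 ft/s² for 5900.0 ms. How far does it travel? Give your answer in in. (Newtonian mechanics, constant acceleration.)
d = v₀t + ½at² (with unit conversion) = 3559.0 in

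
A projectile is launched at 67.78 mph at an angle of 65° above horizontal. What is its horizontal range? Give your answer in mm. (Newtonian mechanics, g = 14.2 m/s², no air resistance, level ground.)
R = v₀² sin(2θ) / g (with unit conversion) = 49530.0 mm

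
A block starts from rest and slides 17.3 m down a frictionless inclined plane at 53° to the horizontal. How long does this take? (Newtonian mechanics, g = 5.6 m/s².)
a = g sin(θ) = 5.6 × sin(53°) = 4.47 m/s²
t = √(2d/a) = √(2 × 17.3 / 4.47) = 2.78 s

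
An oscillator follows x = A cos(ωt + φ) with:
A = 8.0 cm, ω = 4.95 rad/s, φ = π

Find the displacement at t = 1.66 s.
x = A cos(ωt + φ) = 8.0×cos(4.95×1.66 + π) = 2.841 cm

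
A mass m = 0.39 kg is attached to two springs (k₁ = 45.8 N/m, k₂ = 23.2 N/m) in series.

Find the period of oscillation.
k_eq = k₁k₂/(k₁+k₂) = 15.4 N/m
T = 2π√(m/k_eq) = 2π√(0.39/15.4) = 0.9999 s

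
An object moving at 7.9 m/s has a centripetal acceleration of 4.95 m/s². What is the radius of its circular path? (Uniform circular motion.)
r = v²/a_c = 7.9²/4.95 = 12.61 m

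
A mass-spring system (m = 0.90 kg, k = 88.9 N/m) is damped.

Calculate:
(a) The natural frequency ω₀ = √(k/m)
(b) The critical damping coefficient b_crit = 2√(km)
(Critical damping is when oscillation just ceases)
ω₀ = √(k/m) = √(88.9/0.9) = 9.939 rad/s
b_crit = 2√(km) = 2√(88.9×0.9) = 17.89 kg/s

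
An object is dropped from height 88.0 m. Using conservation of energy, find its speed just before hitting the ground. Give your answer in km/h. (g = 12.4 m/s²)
mgh = ½mv² → v = √(2gh) = √(2×12.4×88) = 46.72 m/s = 168.2 km/h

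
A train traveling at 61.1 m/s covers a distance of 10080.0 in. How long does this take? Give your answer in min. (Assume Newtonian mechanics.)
t = d/v (with unit conversion) = 0.06984 min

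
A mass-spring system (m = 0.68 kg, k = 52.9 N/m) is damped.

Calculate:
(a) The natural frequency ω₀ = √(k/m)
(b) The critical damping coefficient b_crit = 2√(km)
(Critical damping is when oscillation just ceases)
ω₀ = √(k/m) = √(52.9/0.68) = 8.82 rad/s
b_crit = 2√(km) = 2√(52.9×0.68) = 12 kg/s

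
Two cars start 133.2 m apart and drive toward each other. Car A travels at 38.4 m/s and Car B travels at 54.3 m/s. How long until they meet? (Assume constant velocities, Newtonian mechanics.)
Combined speed: v_combined = 38.4 + 54.3 = 92.7 m/s
Time to meet: t = d/92.7 = 133.2/92.7 = 1.44 s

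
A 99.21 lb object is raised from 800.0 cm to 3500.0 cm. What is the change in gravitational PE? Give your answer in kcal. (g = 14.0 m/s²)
ΔPE = mg(h₂ − h₁) = 45 kg × 14.0 m/s² × (35 − 8) m = 1.701e+04 J = 4.066 kcal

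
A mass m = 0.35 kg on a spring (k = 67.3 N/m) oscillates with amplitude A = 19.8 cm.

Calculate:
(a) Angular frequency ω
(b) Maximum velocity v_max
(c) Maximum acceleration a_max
ω = √(k/m) = √(67.3/0.35) = 13.87 rad/s
v_max = ωA = 13.87×0.198 = 2.746 m/s
a_max = ω²A = 13.87²×0.198 = 38.07 m/s²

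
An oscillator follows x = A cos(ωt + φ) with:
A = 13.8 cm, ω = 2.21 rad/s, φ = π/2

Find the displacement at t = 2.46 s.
x = A cos(ωt + φ) = 13.8×cos(2.21×2.46 + π/2) = 10.34 cm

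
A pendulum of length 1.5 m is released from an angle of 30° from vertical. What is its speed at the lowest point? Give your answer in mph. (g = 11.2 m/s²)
h = L(1 − cosθ) = 1.5×(1 − cos30°) = 0.201 m
v = √(2gh) = √(2×11.2×0.201) = 2.122 m/s = 4.746 mph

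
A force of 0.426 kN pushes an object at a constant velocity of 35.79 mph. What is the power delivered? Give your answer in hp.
P = Fv = 426 N × 16 m/s = 6816 W = 9.14 hp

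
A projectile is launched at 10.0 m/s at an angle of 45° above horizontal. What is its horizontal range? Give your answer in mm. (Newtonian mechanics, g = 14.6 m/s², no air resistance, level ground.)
R = v₀² sin(2θ) / g (with unit conversion) = 6849.0 mm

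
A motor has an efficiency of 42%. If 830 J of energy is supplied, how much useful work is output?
W_out = η × W_in = 0.42 × 830 = 348.6 J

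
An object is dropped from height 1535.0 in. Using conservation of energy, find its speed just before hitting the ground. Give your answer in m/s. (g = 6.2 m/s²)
mgh = ½mv² → v = √(2gh) = √(2×6.2×38.99) = 21.99 m/s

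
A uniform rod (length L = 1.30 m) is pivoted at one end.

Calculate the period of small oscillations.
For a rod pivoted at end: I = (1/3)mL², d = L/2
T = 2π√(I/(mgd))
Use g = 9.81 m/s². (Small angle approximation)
I/m = (1/3)L² = 0.5633 m²; d = L/2 = 0.65 m
T = 2π√(I/(mgd)) = 2π√(0.5633/(9.81×0.65)) = 1.868 s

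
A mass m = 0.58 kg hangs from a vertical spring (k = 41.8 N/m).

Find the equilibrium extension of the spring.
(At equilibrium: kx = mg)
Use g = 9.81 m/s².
x_eq = mg/k = 0.58×9.81/41.8 = 0.1361 m = 13.61 cm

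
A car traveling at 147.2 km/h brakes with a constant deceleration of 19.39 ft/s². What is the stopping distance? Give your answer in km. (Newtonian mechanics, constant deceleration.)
d = v₀² / (2a) (with unit conversion) = 0.1414 km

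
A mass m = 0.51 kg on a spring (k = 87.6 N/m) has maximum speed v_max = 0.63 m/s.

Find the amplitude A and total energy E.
½mv²_max = ½kA² → A = v_max√(m/k) = 0.63×√(0.51/87.6) = 0.04807 m = 4.807 cm
E = ½mv²_max = ½×0.51×0.63² = 0.1012 J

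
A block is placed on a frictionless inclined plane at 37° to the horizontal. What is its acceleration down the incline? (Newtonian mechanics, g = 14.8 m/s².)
a = g sin(θ) = 14.8 × sin(37°) = 14.8 × 0.6018 = 8.91 m/s²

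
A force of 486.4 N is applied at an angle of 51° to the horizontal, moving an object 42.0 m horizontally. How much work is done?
W = Fd cosθ = 486.4×42.0×cos(51°) = 12856.0 J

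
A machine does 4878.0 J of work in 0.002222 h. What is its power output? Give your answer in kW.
P = W/t = 4878 J / 7.999 s = 609.8 W = 0.6098 kW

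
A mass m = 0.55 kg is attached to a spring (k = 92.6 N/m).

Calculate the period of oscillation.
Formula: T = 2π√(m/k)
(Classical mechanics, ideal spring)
T = 2π√(m/k) = 2π√(0.55/92.6) = 0.4842 s; f = 1/T = 2.065 Hz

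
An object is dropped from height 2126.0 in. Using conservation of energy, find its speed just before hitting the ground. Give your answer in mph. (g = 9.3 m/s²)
mgh = ½mv² → v = √(2gh) = √(2×9.3×54) = 31.69 m/s = 70.89 mph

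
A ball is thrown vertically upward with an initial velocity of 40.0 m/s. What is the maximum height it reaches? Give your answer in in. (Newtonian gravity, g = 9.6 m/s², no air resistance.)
h_max = v₀²/(2g) (with unit conversion) = 3281.0 in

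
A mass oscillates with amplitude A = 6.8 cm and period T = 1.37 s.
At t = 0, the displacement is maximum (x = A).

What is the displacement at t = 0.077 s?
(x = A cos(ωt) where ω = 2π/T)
ω = 2π/T = 2π/1.37 = 4.586 rad/s
x = A cos(ωt) = 6.8×cos(4.586×0.077) = 6.38 cm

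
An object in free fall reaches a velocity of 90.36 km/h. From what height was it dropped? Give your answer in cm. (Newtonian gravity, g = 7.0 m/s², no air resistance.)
h = v²/(2g) (with unit conversion) = 4500.0 cm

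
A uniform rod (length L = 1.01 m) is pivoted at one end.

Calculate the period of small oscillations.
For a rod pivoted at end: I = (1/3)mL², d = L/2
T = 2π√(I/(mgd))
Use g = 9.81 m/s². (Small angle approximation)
I/m = (1/3)L² = 0.34 m²; d = L/2 = 0.505 m
T = 2π√(I/(mgd)) = 2π√(0.34/(9.81×0.505)) = 1.646 s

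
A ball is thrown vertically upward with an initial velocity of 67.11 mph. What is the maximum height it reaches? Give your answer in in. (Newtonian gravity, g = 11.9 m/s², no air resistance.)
h_max = v₀²/(2g) (with unit conversion) = 1489.0 in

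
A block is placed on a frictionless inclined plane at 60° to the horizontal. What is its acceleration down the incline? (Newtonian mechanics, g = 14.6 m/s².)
a = g sin(θ) = 14.6 × sin(60°) = 14.6 × 0.866 = 12.64 m/s²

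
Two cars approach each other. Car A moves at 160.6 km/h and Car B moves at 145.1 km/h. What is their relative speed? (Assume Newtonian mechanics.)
v_rel = v_A + v_B = 160.6 + 145.1 = 305.7 km/h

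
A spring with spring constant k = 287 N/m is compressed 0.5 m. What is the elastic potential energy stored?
PE = ½kx² = ½×287×0.5² = 35.88 J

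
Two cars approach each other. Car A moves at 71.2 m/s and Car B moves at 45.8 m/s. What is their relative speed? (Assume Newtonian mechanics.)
v_rel = v_A + v_B = 71.2 + 45.8 = 117.0 m/s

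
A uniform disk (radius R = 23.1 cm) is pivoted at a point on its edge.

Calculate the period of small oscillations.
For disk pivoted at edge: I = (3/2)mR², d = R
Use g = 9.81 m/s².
I/m = (3/2)R² = 0.08004 m²; d = R = 0.231 m
T = 2π√((3/2)R²/(gR)) = 2π√(3R/(2g)) = 1.181 s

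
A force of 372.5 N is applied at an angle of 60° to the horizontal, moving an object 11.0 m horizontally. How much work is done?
W = Fd cosθ = 372.5×11.0×cos(60°) = 2048.8 J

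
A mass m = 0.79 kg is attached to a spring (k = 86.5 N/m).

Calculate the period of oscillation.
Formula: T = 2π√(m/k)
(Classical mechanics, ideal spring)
T = 2π√(m/k) = 2π√(0.79/86.5) = 0.6005 s; f = 1/T = 1.665 Hz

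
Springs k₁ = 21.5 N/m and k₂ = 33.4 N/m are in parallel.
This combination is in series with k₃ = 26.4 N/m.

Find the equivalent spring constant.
k₁₂ = k₁ + k₂ = 54.9 N/m (parallel)
1/k_eq = 1/k₁₂ + 1/k₃ → k_eq = 17.83 N/m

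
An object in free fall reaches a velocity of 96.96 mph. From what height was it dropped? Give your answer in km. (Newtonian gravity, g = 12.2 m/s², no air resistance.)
h = v²/(2g) (with unit conversion) = 0.077 km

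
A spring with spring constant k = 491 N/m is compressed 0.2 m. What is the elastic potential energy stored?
PE = ½kx² = ½×491×0.2² = 9.82 J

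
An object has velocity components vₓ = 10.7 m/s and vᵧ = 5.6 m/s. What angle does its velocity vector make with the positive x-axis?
θ = arctan(vᵧ/vₓ) = arctan(5.6/10.7) = 27.63°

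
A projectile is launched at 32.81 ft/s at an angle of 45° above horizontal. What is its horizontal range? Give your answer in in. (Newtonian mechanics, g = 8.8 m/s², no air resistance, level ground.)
R = v₀² sin(2θ) / g (with unit conversion) = 447.4 in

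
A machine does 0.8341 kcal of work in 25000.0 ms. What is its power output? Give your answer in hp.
P = W/t = 3490 J / 25 s = 139.6 W = 0.1872 hp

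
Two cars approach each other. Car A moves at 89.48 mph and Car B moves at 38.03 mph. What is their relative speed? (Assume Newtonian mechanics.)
v_rel = v_A + v_B = 89.48 + 38.03 = 127.5 mph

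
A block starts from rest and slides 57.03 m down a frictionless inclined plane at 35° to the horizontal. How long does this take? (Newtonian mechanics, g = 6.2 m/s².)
a = g sin(θ) = 6.2 × sin(35°) = 3.56 m/s²
t = √(2d/a) = √(2 × 57.03 / 3.56) = 5.66 s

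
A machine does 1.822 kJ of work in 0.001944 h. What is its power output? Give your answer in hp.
P = W/t = 1822 J / 6.998 s = 260.3 W = 0.3491 hp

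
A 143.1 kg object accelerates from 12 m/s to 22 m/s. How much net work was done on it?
W_net = ΔKE = ½m(v₂² − v₁²) = ½×143.1×(22² − 12²) = 24327.0 J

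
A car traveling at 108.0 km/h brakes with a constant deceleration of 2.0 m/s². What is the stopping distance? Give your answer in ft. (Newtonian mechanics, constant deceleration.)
d = v₀² / (2a) (with unit conversion) = 738.2 ft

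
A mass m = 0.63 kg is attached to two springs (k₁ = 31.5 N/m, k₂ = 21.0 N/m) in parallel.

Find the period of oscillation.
k_eq = k₁+k₂ = 52.5 N/m
T = 2π√(m/k_eq) = 2π√(0.63/52.5) = 0.6883 s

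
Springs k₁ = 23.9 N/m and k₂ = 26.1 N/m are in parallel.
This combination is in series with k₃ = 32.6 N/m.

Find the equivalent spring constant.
k₁₂ = k₁ + k₂ = 50 N/m (parallel)
1/k_eq = 1/k₁₂ + 1/k₃ → k_eq = 19.73 N/m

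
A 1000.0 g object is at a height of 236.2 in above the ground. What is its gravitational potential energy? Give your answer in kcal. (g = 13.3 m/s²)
PE = mgh = 1 kg × 13.3 m/s² × 5.999 m = 79.79 J = 0.01907 kcal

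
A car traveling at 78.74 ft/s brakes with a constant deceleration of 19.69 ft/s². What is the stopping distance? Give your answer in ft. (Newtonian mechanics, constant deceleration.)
d = v₀² / (2a) (with unit conversion) = 157.4 ft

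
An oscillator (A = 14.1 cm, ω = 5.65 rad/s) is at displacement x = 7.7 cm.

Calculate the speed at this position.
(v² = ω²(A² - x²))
v = ω√(A² − x²) = 5.65×√(0.141² − 0.077²) = 0.6674 m/s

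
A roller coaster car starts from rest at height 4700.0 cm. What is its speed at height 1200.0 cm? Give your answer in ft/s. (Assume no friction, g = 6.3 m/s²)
mgh₁ = ½mv₂² + mgh₂ → v₂ = √(2g(h₁−h₂)) = √(2×6.3×(47−12)) = 21 m/s = 68.9 ft/s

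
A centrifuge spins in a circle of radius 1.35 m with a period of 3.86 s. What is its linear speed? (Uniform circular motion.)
v = 2πr/T = 2π×1.35/3.86 = 2.2 m/s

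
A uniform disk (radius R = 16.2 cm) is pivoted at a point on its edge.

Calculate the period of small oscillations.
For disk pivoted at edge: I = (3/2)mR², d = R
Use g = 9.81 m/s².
I/m = (3/2)R² = 0.03937 m²; d = R = 0.162 m
T = 2π√((3/2)R²/(gR)) = 2π√(3R/(2g)) = 0.9889 s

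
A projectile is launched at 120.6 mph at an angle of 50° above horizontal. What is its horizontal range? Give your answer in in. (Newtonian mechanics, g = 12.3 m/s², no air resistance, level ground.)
R = v₀² sin(2θ) / g (with unit conversion) = 9162.0 in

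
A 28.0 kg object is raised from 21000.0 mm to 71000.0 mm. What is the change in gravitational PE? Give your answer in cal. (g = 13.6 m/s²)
ΔPE = mg(h₂ − h₁) = 28 kg × 13.6 m/s² × (71 − 21) m = 1.904e+04 J = 4551.0 cal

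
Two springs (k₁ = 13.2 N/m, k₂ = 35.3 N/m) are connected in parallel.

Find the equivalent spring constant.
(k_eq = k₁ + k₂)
k_eq = k₁ + k₂ = 13.2 + 35.3 = 48.5 N/m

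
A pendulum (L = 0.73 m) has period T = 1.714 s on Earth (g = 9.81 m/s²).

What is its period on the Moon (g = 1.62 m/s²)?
T = 2π√(L/g), so T_moon/T_earth = √(g_earth/g_moon)
T_moon = 2π√(0.73/1.62) = 4.218 s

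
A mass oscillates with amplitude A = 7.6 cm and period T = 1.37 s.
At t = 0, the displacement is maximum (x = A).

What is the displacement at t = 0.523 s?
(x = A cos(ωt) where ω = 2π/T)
ω = 2π/T = 2π/1.37 = 4.586 rad/s
x = A cos(ωt) = 7.6×cos(4.586×0.523) = -5.597 cm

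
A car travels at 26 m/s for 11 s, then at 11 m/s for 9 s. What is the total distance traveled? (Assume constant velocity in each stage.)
d₁ = v₁t₁ = 26 × 11 = 286 m
d₂ = v₂t₂ = 11 × 9 = 99 m
d_total = 286 + 99 = 385 m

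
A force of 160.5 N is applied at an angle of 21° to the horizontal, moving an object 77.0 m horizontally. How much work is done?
W = Fd cosθ = 160.5×77.0×cos(21°) = 11538.0 J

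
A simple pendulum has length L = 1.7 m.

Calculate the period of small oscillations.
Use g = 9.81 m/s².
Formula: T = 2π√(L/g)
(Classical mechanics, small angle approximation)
T = 2π√(L/g) = 2π√(1.7/9.81) = 2.616 s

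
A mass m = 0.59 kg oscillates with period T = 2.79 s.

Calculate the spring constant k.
T = 2π√(m/k) → k = m(2π/T)² = 0.59×(2π/2.79)² = 2.992 N/m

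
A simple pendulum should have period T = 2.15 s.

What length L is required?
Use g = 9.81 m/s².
T = 2π√(L/g) → L = g(T/2π)² = 9.81×(2.15/2π)² = 1.149 m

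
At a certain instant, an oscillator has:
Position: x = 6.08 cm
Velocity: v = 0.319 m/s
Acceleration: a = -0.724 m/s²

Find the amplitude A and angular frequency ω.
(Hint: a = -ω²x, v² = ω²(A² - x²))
a = −ω²x → ω = √(|a|/x) = √(0.724/0.0608) = 3.451 rad/s
v² = ω²(A² − x²) → A = √(x² + v²/ω²) = √(0.0608² + 0.319²/3.451²) = 0.1106 m = 11.06 cm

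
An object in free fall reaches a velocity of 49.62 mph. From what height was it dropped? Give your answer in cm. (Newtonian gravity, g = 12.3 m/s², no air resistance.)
h = v²/(2g) (with unit conversion) = 2000.0 cm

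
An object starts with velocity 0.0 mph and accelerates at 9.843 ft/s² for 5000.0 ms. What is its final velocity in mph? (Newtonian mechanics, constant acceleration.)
v = v₀ + at (with unit conversion) = 33.56 mph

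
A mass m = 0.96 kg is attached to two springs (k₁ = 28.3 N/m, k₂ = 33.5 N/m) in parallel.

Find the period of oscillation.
k_eq = k₁+k₂ = 61.8 N/m
T = 2π√(m/k_eq) = 2π√(0.96/61.8) = 0.7831 s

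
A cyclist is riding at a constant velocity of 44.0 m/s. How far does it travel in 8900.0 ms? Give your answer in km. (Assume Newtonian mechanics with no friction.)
d = vt (with unit conversion) = 0.3916 km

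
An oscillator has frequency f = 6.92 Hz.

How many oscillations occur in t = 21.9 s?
n = f×t = 6.92×21.9 = 151.5 oscillations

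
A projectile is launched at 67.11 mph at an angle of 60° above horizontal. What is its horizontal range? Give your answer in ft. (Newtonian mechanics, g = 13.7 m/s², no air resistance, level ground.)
R = v₀² sin(2θ) / g (with unit conversion) = 186.7 ft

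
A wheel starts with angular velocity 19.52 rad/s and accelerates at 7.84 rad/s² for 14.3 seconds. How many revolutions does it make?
θ = ω₀t + ½αt² = 19.52×14.3 + ½×7.84×14.3² = 1080.74 rad
Revolutions = θ/(2π) = 1080.74/(2π) = 172.0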